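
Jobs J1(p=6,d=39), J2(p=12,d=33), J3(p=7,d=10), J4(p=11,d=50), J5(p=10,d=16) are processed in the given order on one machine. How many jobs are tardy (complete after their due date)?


Completion vs due date:
  J1: C=6, d=39 → on time
  J2: C=18, d=33 → on time
  J3: C=25, d=10 → TARDY
  J4: C=36, d=50 → on time
  J5: C=46, d=16 → TARDY
Tardy jobs: J3, J5
Count = 2


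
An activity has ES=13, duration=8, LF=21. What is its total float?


EF = ES + duration = 13 + 8 = 21
LS = LF - duration = 21 - 8 = 13
Total Float = LF - EF = 21 - 21
(or LS - ES = 13 - 13)
= 0


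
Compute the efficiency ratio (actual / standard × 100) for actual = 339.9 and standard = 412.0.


Efficiency = (actual / standard) × 100
= (339.9 / 412.0) × 100
= 82.5%


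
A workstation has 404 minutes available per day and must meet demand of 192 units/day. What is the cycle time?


Cycle time = available time / demand
= 404 / 192
= 2.10 min/unit


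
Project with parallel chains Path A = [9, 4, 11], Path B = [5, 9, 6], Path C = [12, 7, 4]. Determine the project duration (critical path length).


Path A: 9 + 4 + 11 = 24
Path B: 5 + 9 + 6 = 20
Path C: 12 + 7 + 4 = 23
Critical path = longest = max(24, 20, 23)
= 24 (Path A)


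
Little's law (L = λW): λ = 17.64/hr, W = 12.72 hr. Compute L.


Little's law: L = λ × W
= 17.64 × 12.72
= 224.38


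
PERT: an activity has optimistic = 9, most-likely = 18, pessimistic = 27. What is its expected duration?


te = (o + 4m + p) / 6
= (9 + 4×18 + 27) / 6
= (9 + 72 + 27) / 6
= 108 / 6
= 18.00


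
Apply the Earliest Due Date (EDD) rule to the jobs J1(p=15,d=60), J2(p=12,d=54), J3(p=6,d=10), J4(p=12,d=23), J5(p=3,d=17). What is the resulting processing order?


EDD: sort by earliest due date
  J3: d=10, p=6
  J5: d=17, p=3
  J4: d=23, p=12
  J2: d=54, p=12
  J1: d=60, p=15
Order: J3 → J5 → J4 → J2 → J1


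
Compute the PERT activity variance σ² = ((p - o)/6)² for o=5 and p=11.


σ² = ((p - o) / 6)² = (p - o)² / 36
= (11 - 5)² / 36
= 6² / 36
= 36 / 36
= 1.0000


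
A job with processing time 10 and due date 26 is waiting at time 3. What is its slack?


Slack = due - current_time - processing
= 26 - 3 - 10
= 13


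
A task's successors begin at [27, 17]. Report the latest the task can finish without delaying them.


LF = min of all successor start times
Successors start at: [27, 17]
LF = min(27, 17)
= 17


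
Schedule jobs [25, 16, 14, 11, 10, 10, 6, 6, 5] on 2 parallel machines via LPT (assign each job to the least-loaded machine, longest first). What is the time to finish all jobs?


Jobs (LPT sorted): [25, 16, 14, 11, 10, 10, 6, 6, 5]
Machines: 2
  J=25 → Machine 1 (load: 0+25=25)
  J=16 → Machine 2 (load: 0+16=16)
  J=14 → Machine 2 (load: 16+14=30)
  J=11 → Machine 1 (load: 25+11=36)
  J=10 → Machine 2 (load: 30+10=40)
  J=10 → Machine 1 (load: 36+10=46)
  J=6 → Machine 2 (load: 40+6=46)
  J=6 → Machine 1 (load: 46+6=52)
  J=5 → Machine 2 (load: 46+5=51)
Machine loads: [52, 51]
Makespan = max = 52 time units


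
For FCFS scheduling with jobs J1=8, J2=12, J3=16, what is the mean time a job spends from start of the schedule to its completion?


Completion times:
  J1: completes at 8
  J2: completes at 20
  J3: completes at 36
Sum = 64
Average = 64/3
= 21.33


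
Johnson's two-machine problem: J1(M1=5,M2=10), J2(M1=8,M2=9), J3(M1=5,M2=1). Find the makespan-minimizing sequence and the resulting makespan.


Johnson's rule:
Group 1 (M1≤M2, sort by M1): ['J1', 'J2']
Group 2 (M1>M2, sort desc M2): ['J3']
Sequence: J1 → J2 → J3
Makespan calculation:
  J1: M1 done=5, M2 done=15
  J2: M1 done=13, M2 done=24
  J3: M1 done=18, M2 done=25
= Sequence: J1 → J2 → J3, Makespan: 25


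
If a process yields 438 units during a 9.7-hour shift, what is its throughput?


Throughput = units / time
= 438 / 9.7
= 45.2 units/hour


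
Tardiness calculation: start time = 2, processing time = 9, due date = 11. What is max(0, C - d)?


Completion = start + processing = 2 + 9 = 11
Tardiness = max(0, C - d) = max(0, 11 - 11)
= max(0, 0)
= 0


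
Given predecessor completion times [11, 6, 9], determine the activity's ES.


ES = max of all predecessor completion times
Predecessors: [11, 6, 9]
ES = max(11, 6, 9)
= 11


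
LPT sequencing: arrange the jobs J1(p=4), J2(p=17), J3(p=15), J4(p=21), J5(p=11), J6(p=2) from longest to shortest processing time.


LPT: sort by longest processing time first
  J4: p=21
  J2: p=17
  J3: p=15
  J5: p=11
  J1: p=4
  J6: p=2
Order: J4 → J2 → J3 → J5 → J1 → J6


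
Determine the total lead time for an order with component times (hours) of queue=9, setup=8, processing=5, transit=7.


Lead time = queue + setup + processing + transit
= 9 + 8 + 5 + 7
= 29 hours


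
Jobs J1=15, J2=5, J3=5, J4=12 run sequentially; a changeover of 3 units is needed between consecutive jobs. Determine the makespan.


Makespan = Σ processing + (n-1) × setup
= (15 + 5 + 5 + 12) + (4-1)×3
= 37 + 9
= 46 time units


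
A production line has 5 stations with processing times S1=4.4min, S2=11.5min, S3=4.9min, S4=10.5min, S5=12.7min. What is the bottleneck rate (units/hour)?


Bottleneck = longest station time
Station times: [4.4, 11.5, 4.9, 10.5, 12.7]
Max = 12.7 min
Rate = 60 / 12.7
= 4.72 units/hour (bottleneck: 12.7min)


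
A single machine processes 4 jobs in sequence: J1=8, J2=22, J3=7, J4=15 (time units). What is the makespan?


Sequential makespan: sum all processing times
= 8 + 22 + 7 + 15
= 52 time units


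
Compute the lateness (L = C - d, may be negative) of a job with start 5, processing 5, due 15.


Completion = 5 + 5 = 10
Lateness = C - d = 10 - 15
= -5


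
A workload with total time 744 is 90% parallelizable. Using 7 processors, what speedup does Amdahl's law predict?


Amdahl's law: T_p = T × ((1-p) + p/N)
= 744 × ((1-0.9) + 0.9/7)
= 744 × (0.10 + 0.1286)
= 744 × 0.2286
= 170.06
Speedup = 744/170.06
= 4.38×


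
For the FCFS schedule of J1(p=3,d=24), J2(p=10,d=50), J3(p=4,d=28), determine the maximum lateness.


Lateness per job (L = C - d):
  J1: C=3, d=24, L=-21
  J2: C=13, d=50, L=-37
  J3: C=17, d=28, L=-11
Lmax = max(-21, -37, -11)
= -11


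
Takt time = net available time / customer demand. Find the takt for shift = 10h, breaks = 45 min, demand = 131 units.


Available = 10×60 - 45 = 555 min
Takt time = 555 / 131
= 4.24 min/unit


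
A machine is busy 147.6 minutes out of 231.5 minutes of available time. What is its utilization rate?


Utilization = busy / total × 100
= 147.6 / 231.5 × 100
= 63.8%


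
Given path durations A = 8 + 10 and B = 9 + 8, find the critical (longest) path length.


Path A: 8 + 10 = 18
Path B: 9 + 8 = 17
Critical path = longest = max(18, 17)
= 18 (Path A)


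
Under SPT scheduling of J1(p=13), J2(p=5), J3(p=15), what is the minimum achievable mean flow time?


SPT order: J2 → J1 → J3
Completion times:
  J2: C=5
  J1: C=18
  J3: C=33
Sum = 56, n = 3
Mean flow = 56/3
= 18.67


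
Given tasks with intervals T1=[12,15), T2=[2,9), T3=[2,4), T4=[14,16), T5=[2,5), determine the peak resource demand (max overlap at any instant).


Check each time point for overlaps:
  t=2: 3 tasks active (T2, T3, T5)
Max concurrent = 3


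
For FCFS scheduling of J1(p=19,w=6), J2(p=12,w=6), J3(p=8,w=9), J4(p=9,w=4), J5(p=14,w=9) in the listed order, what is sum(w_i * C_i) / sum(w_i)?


Completion times:
  J1: C=19, w×C=6×19=114
  J2: C=31, w×C=6×31=186
  J3: C=39, w×C=9×39=351
  J4: C=48, w×C=4×48=192
  J5: C=62, w×C=9×62=558
Sum w×C = 1401
Sum w = 34
Weighted avg = 1401/34
= 41.21


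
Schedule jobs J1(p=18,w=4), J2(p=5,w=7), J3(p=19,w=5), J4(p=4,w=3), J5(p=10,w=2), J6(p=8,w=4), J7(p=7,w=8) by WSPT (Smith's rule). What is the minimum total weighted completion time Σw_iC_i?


WSPT order (by p/w): J2 → J7 → J4 → J6 → J3 → J1 → J5
  J2: C=5, w·C=7×5=35
  J7: C=12, w·C=8×12=96
  J4: C=16, w·C=3×16=48
  J6: C=24, w·C=4×24=96
  J3: C=43, w·C=5×43=215
  J1: C=61, w·C=4×61=244
  J5: C=71, w·C=2×71=142
Σ w·C = 876
= 876


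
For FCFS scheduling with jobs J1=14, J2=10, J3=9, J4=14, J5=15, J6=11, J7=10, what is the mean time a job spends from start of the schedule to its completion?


Completion times:
  J1: completes at 14
  J2: completes at 24
  J3: completes at 33
  J4: completes at 47
  J5: completes at 62
  J6: completes at 73
  J7: completes at 83
Sum = 336
Average = 336/7
= 48.00


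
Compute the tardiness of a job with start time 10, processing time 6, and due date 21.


Completion = start + processing = 10 + 6 = 16
Tardiness = max(0, C - d) = max(0, 16 - 21)
= max(0, -5)
= 0


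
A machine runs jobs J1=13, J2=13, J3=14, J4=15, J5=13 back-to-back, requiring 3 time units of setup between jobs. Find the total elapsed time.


Makespan = Σ processing + (n-1) × setup
= (13 + 13 + 14 + 15 + 13) + (5-1)×3
= 68 + 12
= 80 time units


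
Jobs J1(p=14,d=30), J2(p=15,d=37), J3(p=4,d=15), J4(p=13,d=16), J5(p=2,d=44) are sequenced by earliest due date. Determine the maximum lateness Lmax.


EDD order: J3 → J4 → J1 → J2 → J5
Completion and lateness:
  J3: C=4, d=15, L=4-15=-11
  J4: C=17, d=16, L=17-16=1
  J1: C=31, d=30, L=31-30=1
  J2: C=46, d=37, L=46-37=9
  J5: C=48, d=44, L=48-44=4
Lmax = max(-11, 1, 1, 9, 4)
= 9


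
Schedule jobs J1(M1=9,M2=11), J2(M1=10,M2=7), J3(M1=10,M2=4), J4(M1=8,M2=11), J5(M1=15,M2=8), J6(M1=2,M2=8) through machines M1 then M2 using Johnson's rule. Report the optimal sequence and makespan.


Johnson's rule:
Group 1 (M1≤M2, sort by M1): ['J6', 'J4', 'J1']
Group 2 (M1>M2, sort desc M2): ['J5', 'J2', 'J3']
Sequence: J6 → J4 → J1 → J5 → J2 → J3
Makespan calculation:
  J6: M1 done=2, M2 done=10
  J4: M1 done=10, M2 done=21
  J1: M1 done=19, M2 done=32
  J5: M1 done=34, M2 done=42
  J2: M1 done=44, M2 done=51
  J3: M1 done=54, M2 done=58
= Sequence: J6 → J4 → J1 → J5 → J2 → J3, Makespan: 58


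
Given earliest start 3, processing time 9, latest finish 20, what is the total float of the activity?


EF = ES + duration = 3 + 9 = 12
LS = LF - duration = 20 - 9 = 11
Total Float = LF - EF = 20 - 12
(or LS - ES = 11 - 3)
= 8


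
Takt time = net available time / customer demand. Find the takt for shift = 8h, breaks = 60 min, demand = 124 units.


Available = 8×60 - 60 = 420 min
Takt time = 420 / 124
= 3.39 min/unit


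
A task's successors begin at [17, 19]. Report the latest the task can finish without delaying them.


LF = min of all successor start times
Successors start at: [17, 19]
LF = min(17, 19)
= 17


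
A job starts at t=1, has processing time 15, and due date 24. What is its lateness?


Completion = 1 + 15 = 16
Lateness = C - d = 16 - 24
= -8


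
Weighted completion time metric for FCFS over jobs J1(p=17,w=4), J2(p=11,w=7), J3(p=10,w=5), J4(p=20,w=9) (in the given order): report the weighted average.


Completion times:
  J1: C=17, w×C=4×17=68
  J2: C=28, w×C=7×28=196
  J3: C=38, w×C=5×38=190
  J4: C=58, w×C=9×58=522
Sum w×C = 976
Sum w = 25
Weighted avg = 976/25
= 39.04


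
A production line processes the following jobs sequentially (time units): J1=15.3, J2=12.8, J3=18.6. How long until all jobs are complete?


Sequential makespan: sum all processing times
= 15.3 + 12.8 + 18.6
= 46.7 time units


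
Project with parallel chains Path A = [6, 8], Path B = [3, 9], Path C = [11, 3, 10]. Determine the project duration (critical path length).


Path A: 6 + 8 = 14
Path B: 3 + 9 = 12
Path C: 11 + 3 + 10 = 24
Critical path = longest = max(14, 12, 24)
= 24 (Path C)


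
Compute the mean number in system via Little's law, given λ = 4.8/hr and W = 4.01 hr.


Little's law: L = λ × W
= 4.8 × 4.01
= 19.25


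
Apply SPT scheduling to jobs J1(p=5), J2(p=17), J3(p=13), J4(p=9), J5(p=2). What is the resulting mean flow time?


SPT order: J5 → J1 → J4 → J3 → J2
Completion times:
  J5: C=2
  J1: C=7
  J4: C=16
  J3: C=29
  J2: C=46
Sum = 100, n = 5
Mean flow = 100/5
= 20.00


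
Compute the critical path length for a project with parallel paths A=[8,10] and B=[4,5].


Path A: 8 + 10 = 18
Path B: 4 + 5 = 9
Critical path = longest = max(18, 9)
= 18 (Path A)


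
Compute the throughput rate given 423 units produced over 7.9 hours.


Throughput = units / time
= 423 / 7.9
= 53.5 units/hour


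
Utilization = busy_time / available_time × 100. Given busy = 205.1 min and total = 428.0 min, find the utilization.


Utilization = busy / total × 100
= 205.1 / 428.0 × 100
= 47.9%


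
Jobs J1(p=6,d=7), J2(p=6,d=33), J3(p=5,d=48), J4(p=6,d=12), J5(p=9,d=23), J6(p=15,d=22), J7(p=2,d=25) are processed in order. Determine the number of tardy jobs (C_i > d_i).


Completion vs due date:
  J1: C=6, d=7 → on time
  J2: C=12, d=33 → on time
  J3: C=17, d=48 → on time
  J4: C=23, d=12 → TARDY
  J5: C=32, d=23 → TARDY
  J6: C=47, d=22 → TARDY
  J7: C=49, d=25 → TARDY
Tardy jobs: J4, J5, J6, J7
Count = 4


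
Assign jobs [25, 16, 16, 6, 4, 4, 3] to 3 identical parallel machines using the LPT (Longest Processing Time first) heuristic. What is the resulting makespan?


Jobs (LPT sorted): [25, 16, 16, 6, 4, 4, 3]
Machines: 3
  J=25 → Machine 1 (load: 0+25=25)
  J=16 → Machine 2 (load: 0+16=16)
  J=16 → Machine 3 (load: 0+16=16)
  J=6 → Machine 2 (load: 16+6=22)
  J=4 → Machine 3 (load: 16+4=20)
  J=4 → Machine 3 (load: 20+4=24)
  J=3 → Machine 2 (load: 22+3=25)
Machine loads: [25, 25, 24]
Makespan = max = 25 time units


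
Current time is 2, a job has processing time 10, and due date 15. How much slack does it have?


Slack = due - current_time - processing
= 15 - 2 - 10
= 3


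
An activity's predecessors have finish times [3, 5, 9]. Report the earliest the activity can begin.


ES = max of all predecessor completion times
Predecessors: [3, 5, 9]
ES = max(3, 5, 9)
= 9


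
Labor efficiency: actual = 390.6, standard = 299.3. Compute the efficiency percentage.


Efficiency = (actual / standard) × 100
= (390.6 / 299.3) × 100
= 130.5%


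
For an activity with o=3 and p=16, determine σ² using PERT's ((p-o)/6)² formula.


σ² = ((p - o) / 6)² = (p - o)² / 36
= (16 - 3)² / 36
= 13² / 36
= 169 / 36
= 4.6944


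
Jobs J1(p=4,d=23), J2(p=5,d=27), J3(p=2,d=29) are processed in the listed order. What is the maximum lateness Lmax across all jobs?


Lateness per job (L = C - d):
  J1: C=4, d=23, L=-19
  J2: C=9, d=27, L=-18
  J3: C=11, d=29, L=-18
Lmax = max(-19, -18, -18)
= -18


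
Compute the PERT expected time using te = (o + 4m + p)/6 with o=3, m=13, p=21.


te = (o + 4m + p) / 6
= (3 + 4×13 + 21) / 6
= (3 + 52 + 21) / 6
= 76 / 6
= 12.67


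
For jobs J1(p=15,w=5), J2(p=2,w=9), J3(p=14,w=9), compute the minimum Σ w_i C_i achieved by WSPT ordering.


WSPT order (by p/w): J2 → J3 → J1
  J2: C=2, w·C=9×2=18
  J3: C=16, w·C=9×16=144
  J1: C=31, w·C=5×31=155
Σ w·C = 317
= 317


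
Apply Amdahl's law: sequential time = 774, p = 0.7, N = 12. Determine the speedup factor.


Amdahl's law: T_p = T × ((1-p) + p/N)
= 774 × ((1-0.7) + 0.7/12)
= 774 × (0.30 + 0.0583)
= 774 × 0.3583
= 277.35
Speedup = 774/277.35
= 2.79×


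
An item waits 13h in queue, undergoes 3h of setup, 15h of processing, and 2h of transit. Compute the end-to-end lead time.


Lead time = queue + setup + processing + transit
= 13 + 3 + 15 + 2
= 33 hours


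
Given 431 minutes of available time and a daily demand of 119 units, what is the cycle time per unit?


Cycle time = available time / demand
= 431 / 119
= 3.62 min/unit


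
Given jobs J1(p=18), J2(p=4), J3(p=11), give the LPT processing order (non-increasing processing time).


LPT: sort by longest processing time first
  J1: p=18
  J3: p=11
  J2: p=4
Order: J1 → J3 → J2


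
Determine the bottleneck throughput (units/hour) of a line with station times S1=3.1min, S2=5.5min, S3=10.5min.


Bottleneck = longest station time
Station times: [3.1, 5.5, 10.5]
Max = 10.5 min
Rate = 60 / 10.5
= 5.71 units/hour (bottleneck: 10.5min)


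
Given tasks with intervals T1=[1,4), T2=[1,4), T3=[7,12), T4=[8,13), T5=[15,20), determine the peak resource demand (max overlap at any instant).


Check each time point for overlaps:
  t=1: 2 tasks active (T1, T2)
Max concurrent = 2


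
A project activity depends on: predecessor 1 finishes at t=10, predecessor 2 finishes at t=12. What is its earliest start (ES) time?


ES = max of all predecessor completion times
Predecessors: [10, 12]
ES = max(10, 12)
= 12


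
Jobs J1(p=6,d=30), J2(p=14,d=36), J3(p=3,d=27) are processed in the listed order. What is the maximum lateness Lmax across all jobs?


Lateness per job (L = C - d):
  J1: C=6, d=30, L=-24
  J2: C=20, d=36, L=-16
  J3: C=23, d=27, L=-4
Lmax = max(-24, -16, -4)
= -4


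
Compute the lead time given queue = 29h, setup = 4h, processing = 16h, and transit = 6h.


Lead time = queue + setup + processing + transit
= 29 + 4 + 16 + 6
= 55 hours


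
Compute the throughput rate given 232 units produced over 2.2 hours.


Throughput = units / time
= 232 / 2.2
= 105.5 units/hour


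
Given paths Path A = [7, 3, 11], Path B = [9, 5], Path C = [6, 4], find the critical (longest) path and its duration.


Path A: 7 + 3 + 11 = 21
Path B: 9 + 5 = 14
Path C: 6 + 4 = 10
Critical path = longest = max(21, 14, 10)
= 21 (Path A)


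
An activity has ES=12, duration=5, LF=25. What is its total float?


EF = ES + duration = 12 + 5 = 17
LS = LF - duration = 25 - 5 = 20
Total Float = LF - EF = 25 - 17
(or LS - ES = 20 - 12)
= 8


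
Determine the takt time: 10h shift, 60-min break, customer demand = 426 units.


Available = 10×60 - 60 = 540 min
Takt time = 540 / 426
= 1.27 min/unit


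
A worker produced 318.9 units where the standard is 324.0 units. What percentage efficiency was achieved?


Efficiency = (actual / standard) × 100
= (318.9 / 324.0) × 100
= 98.4%


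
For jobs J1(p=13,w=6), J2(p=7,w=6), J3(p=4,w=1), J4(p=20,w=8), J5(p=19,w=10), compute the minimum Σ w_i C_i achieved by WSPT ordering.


WSPT order (by p/w): J2 → J5 → J1 → J4 → J3
  J2: C=7, w·C=6×7=42
  J5: C=26, w·C=10×26=260
  J1: C=39, w·C=6×39=234
  J4: C=59, w·C=8×59=472
  J3: C=63, w·C=1×63=63
Σ w·C = 1071
= 1071


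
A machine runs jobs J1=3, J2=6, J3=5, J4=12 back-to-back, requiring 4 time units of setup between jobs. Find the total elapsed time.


Makespan = Σ processing + (n-1) × setup
= (3 + 6 + 5 + 12) + (4-1)×4
= 26 + 12
= 38 time units


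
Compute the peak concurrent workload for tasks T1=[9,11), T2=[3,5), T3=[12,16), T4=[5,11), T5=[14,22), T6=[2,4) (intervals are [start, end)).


Check each time point for overlaps:
  t=3: 2 tasks active (T2, T6)
Max concurrent = 2


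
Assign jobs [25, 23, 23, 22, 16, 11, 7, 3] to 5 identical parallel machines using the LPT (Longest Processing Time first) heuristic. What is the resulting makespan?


Jobs (LPT sorted): [25, 23, 23, 22, 16, 11, 7, 3]
Machines: 5
  J=25 → Machine 1 (load: 0+25=25)
  J=23 → Machine 2 (load: 0+23=23)
  J=23 → Machine 3 (load: 0+23=23)
  J=22 → Machine 4 (load: 0+22=22)
  J=16 → Machine 5 (load: 0+16=16)
  J=11 → Machine 5 (load: 16+11=27)
  J=7 → Machine 4 (load: 22+7=29)
  J=3 → Machine 2 (load: 23+3=26)
Machine loads: [25, 26, 23, 29, 27]
Makespan = max = 29 time units


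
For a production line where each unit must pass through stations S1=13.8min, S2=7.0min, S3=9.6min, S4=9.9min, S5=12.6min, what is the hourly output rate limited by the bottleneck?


Bottleneck = longest station time
Station times: [13.8, 7.0, 9.6, 9.9, 12.6]
Max = 13.8 min
Rate = 60 / 13.8
= 4.35 units/hour (bottleneck: 13.8min)


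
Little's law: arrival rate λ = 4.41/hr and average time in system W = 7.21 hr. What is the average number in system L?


Little's law: L = λ × W
= 4.41 × 7.21
= 31.80


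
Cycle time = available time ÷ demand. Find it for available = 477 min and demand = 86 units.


Cycle time = available time / demand
= 477 / 86
= 5.55 min/unit


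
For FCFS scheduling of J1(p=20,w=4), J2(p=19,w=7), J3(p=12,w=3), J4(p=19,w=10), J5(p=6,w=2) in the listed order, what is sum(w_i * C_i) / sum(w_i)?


Completion times:
  J1: C=20, w×C=4×20=80
  J2: C=39, w×C=7×39=273
  J3: C=51, w×C=3×51=153
  J4: C=70, w×C=10×70=700
  J5: C=76, w×C=2×76=152
Sum w×C = 1358
Sum w = 26
Weighted avg = 1358/26
= 52.23


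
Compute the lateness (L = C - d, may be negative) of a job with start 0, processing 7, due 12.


Completion = 0 + 7 = 7
Lateness = C - d = 7 - 12
= -5


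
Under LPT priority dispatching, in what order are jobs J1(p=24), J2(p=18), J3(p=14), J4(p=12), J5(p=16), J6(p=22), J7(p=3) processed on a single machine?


LPT: sort by longest processing time first
  J1: p=24
  J6: p=22
  J2: p=18
  J5: p=16
  J3: p=14
  J4: p=12
  J7: p=3
Order: J1 → J6 → J2 → J5 → J3 → J4 → J7


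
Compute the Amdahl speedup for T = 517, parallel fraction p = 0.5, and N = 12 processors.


Amdahl's law: T_p = T × ((1-p) + p/N)
= 517 × ((1-0.5) + 0.5/12)
= 517 × (0.50 + 0.0417)
= 517 × 0.5417
= 280.04
Speedup = 517/280.04
= 1.85×


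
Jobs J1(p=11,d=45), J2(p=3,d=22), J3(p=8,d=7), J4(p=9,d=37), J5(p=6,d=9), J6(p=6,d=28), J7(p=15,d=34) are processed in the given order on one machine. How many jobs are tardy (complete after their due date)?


Completion vs due date:
  J1: C=11, d=45 → on time
  J2: C=14, d=22 → on time
  J3: C=22, d=7 → TARDY
  J4: C=31, d=37 → on time
  J5: C=37, d=9 → TARDY
  J6: C=43, d=28 → TARDY
  J7: C=58, d=34 → TARDY
Tardy jobs: J3, J5, J6, J7
Count = 4


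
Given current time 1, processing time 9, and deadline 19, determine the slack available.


Slack = due - current_time - processing
= 19 - 1 - 9
= 9


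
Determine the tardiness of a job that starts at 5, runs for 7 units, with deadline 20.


Completion = start + processing = 5 + 7 = 12
Tardiness = max(0, C - d) = max(0, 12 - 20)
= max(0, -8)
= 0


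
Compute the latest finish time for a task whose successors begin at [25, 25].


LF = min of all successor start times
Successors start at: [25, 25]
LF = min(25, 25)
= 25


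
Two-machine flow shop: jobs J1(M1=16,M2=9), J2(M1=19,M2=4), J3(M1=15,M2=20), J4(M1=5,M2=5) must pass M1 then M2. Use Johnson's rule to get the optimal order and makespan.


Johnson's rule:
Group 1 (M1≤M2, sort by M1): ['J4', 'J3']
Group 2 (M1>M2, sort desc M2): ['J1', 'J2']
Sequence: J4 → J3 → J1 → J2
Makespan calculation:
  J4: M1 done=5, M2 done=10
  J3: M1 done=20, M2 done=40
  J1: M1 done=36, M2 done=49
  J2: M1 done=55, M2 done=59
= Sequence: J4 → J3 → J1 → J2, Makespan: 59


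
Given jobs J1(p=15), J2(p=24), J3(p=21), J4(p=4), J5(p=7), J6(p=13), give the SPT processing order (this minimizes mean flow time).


SPT: sort by shortest processing time
  J4: p=4
  J5: p=7
  J6: p=13
  J1: p=15
  J3: p=21
  J2: p=24
Order: J4 → J5 → J6 → J1 → J3 → J2


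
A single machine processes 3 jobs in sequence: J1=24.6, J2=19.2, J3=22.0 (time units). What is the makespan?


Sequential makespan: sum all processing times
= 24.6 + 19.2 + 22.0
= 65.8 time units


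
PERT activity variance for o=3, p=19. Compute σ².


σ² = ((p - o) / 6)² = (p - o)² / 36
= (19 - 3)² / 36
= 16² / 36
= 256 / 36
= 7.1111


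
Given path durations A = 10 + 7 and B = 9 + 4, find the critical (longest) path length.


Path A: 10 + 7 = 17
Path B: 9 + 4 = 13
Critical path = longest = max(17, 13)
= 17 (Path A)


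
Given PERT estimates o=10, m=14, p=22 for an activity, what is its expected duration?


te = (o + 4m + p) / 6
= (10 + 4×14 + 22) / 6
= (10 + 56 + 22) / 6
= 88 / 6
= 14.67


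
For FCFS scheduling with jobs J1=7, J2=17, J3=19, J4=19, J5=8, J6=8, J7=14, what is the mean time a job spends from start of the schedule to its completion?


Completion times:
  J1: completes at 7
  J2: completes at 24
  J3: completes at 43
  J4: completes at 62
  J5: completes at 70
  J6: completes at 78
  J7: completes at 92
Sum = 376
Average = 376/7
= 53.71


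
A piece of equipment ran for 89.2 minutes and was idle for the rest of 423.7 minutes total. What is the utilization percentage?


Utilization = busy / total × 100
= 89.2 / 423.7 × 100
= 21.1%


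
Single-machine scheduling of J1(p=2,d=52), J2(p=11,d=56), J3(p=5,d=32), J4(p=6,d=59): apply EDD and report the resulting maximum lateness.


EDD order: J3 → J1 → J2 → J4
Completion and lateness:
  J3: C=5, d=32, L=5-32=-27
  J1: C=7, d=52, L=7-52=-45
  J2: C=18, d=56, L=18-56=-38
  J4: C=24, d=59, L=24-59=-35
Lmax = max(-27, -45, -38, -35)
= -27


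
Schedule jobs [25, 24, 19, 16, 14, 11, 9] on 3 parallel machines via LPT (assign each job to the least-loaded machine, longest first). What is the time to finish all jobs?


Jobs (LPT sorted): [25, 24, 19, 16, 14, 11, 9]
Machines: 3
  J=25 → Machine 1 (load: 0+25=25)
  J=24 → Machine 2 (load: 0+24=24)
  J=19 → Machine 3 (load: 0+19=19)
  J=16 → Machine 3 (load: 19+16=35)
  J=14 → Machine 2 (load: 24+14=38)
  J=11 → Machine 1 (load: 25+11=36)
  J=9 → Machine 3 (load: 35+9=44)
Machine loads: [36, 38, 44]
Makespan = max = 44 time units


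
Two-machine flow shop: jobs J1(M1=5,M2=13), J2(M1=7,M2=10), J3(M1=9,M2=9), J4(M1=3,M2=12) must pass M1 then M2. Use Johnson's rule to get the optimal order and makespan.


Johnson's rule:
Group 1 (M1≤M2, sort by M1): ['J4', 'J1', 'J2', 'J3']
Group 2 (M1>M2, sort desc M2): []
Sequence: J4 → J1 → J2 → J3
Makespan calculation:
  J4: M1 done=3, M2 done=15
  J1: M1 done=8, M2 done=28
  J2: M1 done=15, M2 done=38
  J3: M1 done=24, M2 done=47
= Sequence: J4 → J1 → J2 → J3, Makespan: 47


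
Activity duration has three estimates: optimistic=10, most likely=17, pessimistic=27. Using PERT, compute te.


te = (o + 4m + p) / 6
= (10 + 4×17 + 27) / 6
= (10 + 68 + 27) / 6
= 105 / 6
= 17.50


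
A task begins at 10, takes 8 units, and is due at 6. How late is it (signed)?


Completion = 10 + 8 = 18
Lateness = C - d = 18 - 6
= 12


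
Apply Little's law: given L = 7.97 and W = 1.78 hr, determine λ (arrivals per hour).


Little's law: L = λW → λ = L / W
= 7.97 / 1.78
= 4.48 per hour


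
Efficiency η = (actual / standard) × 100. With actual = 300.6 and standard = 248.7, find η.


Efficiency = (actual / standard) × 100
= (300.6 / 248.7) × 100
= 120.9%


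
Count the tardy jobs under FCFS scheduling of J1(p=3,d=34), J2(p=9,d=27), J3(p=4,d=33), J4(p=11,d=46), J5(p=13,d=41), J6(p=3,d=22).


Completion vs due date:
  J1: C=3, d=34 → on time
  J2: C=12, d=27 → on time
  J3: C=16, d=33 → on time
  J4: C=27, d=46 → on time
  J5: C=40, d=41 → on time
  J6: C=43, d=22 → TARDY
Tardy jobs: J6
Count = 1


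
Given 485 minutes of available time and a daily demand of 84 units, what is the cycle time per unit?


Cycle time = available time / demand
= 485 / 84
= 5.77 min/unit


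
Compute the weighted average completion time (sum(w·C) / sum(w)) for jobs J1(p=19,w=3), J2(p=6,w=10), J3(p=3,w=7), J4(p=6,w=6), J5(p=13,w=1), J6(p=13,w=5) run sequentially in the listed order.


Completion times:
  J1: C=19, w×C=3×19=57
  J2: C=25, w×C=10×25=250
  J3: C=28, w×C=7×28=196
  J4: C=34, w×C=6×34=204
  J5: C=47, w×C=1×47=47
  J6: C=60, w×C=5×60=300
Sum w×C = 1054
Sum w = 32
Weighted avg = 1054/32
= 32.94


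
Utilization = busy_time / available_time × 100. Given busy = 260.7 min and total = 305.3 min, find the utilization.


Utilization = busy / total × 100
= 260.7 / 305.3 × 100
= 85.4%


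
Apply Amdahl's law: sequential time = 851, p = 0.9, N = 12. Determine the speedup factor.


Amdahl's law: T_p = T × ((1-p) + p/N)
= 851 × ((1-0.9) + 0.9/12)
= 851 × (0.10 + 0.0750)
= 851 × 0.1750
= 148.92
Speedup = 851/148.92
= 5.71×


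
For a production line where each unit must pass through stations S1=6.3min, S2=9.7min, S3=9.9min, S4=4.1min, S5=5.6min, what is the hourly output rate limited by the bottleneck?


Bottleneck = longest station time
Station times: [6.3, 9.7, 9.9, 4.1, 5.6]
Max = 9.9 min
Rate = 60 / 9.9
= 6.06 units/hour (bottleneck: 9.9min)


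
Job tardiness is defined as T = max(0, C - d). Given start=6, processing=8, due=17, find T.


Completion = start + processing = 6 + 8 = 14
Tardiness = max(0, C - d) = max(0, 14 - 17)
= max(0, -3)
= 0


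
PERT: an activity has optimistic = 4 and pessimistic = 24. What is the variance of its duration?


σ² = ((p - o) / 6)² = (p - o)² / 36
= (24 - 4)² / 36
= 20² / 36
= 400 / 36
= 11.1111


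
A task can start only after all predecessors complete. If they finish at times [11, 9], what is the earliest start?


ES = max of all predecessor completion times
Predecessors: [11, 9]
ES = max(11, 9)
= 11


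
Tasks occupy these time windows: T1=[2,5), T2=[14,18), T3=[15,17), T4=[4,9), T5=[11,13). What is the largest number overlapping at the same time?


Check each time point for overlaps:
  t=4: 2 tasks active (T1, T4)
Max concurrent = 2


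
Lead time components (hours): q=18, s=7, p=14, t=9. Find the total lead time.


Lead time = queue + setup + processing + transit
= 18 + 7 + 14 + 9
= 48 hours


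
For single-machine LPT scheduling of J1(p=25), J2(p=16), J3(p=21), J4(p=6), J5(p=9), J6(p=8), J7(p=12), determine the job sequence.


LPT: sort by longest processing time first
  J1: p=25
  J3: p=21
  J2: p=16
  J7: p=12
  J5: p=9
  J6: p=8
  J4: p=6
Order: J1 → J3 → J2 → J7 → J5 → J6 → J4


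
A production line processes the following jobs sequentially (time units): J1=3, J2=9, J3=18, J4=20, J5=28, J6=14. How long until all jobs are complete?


Sequential makespan: sum all processing times
= 3 + 9 + 18 + 20 + 28 + 14
= 92 time units


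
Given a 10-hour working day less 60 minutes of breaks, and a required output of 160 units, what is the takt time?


Available = 10×60 - 60 = 540 min
Takt time = 540 / 160
= 3.38 min/unit


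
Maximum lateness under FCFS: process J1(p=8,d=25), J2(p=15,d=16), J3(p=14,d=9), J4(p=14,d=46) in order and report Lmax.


Lateness per job (L = C - d):
  J1: C=8, d=25, L=-17
  J2: C=23, d=16, L=7
  J3: C=37, d=9, L=28
  J4: C=51, d=46, L=5
Lmax = max(-17, 7, 28, 5)
= 28


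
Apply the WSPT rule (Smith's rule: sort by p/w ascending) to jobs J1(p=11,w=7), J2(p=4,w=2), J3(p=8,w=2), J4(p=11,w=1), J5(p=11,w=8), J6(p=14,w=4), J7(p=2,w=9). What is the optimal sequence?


WSPT (Smith's rule): sort by p/w ascending
  J7: p/w = 2/9 = 0.222
  J5: p/w = 11/8 = 1.375
  J1: p/w = 11/7 = 1.571
  J2: p/w = 4/2 = 2.000
  J6: p/w = 14/4 = 3.500
  J3: p/w = 8/2 = 4.000
  J4: p/w = 11/1 = 11.000
Order: J7 → J5 → J1 → J2 → J6 → J3 → J4


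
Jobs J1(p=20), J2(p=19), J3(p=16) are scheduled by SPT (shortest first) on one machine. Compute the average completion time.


SPT order: J3 → J2 → J1
Completion times:
  J3: C=16
  J2: C=35
  J1: C=55
Sum = 106, n = 3
Mean flow = 106/3
= 35.33


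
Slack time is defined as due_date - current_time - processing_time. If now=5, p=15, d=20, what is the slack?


Slack = due - current_time - processing
= 20 - 5 - 15
= 0


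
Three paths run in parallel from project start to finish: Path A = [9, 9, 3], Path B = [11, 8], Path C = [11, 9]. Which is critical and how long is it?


Path A: 9 + 9 + 3 = 21
Path B: 11 + 8 = 19
Path C: 11 + 9 = 20
Critical path = longest = max(21, 19, 20)
= 21 (Path A)


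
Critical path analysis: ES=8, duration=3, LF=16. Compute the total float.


EF = ES + duration = 8 + 3 = 11
LS = LF - duration = 16 - 3 = 13
Total Float = LF - EF = 16 - 11
(or LS - ES = 13 - 8)
= 5


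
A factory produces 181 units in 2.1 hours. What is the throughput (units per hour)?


Throughput = units / time
= 181 / 2.1
= 86.2 units/hour


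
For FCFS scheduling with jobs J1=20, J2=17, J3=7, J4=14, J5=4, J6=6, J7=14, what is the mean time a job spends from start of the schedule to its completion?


Completion times:
  J1: completes at 20
  J2: completes at 37
  J3: completes at 44
  J4: completes at 58
  J5: completes at 62
  J6: completes at 68
  J7: completes at 82
Sum = 371
Average = 371/7
= 53.00


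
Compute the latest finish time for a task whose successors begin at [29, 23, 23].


LF = min of all successor start times
Successors start at: [29, 23, 23]
LF = min(29, 23, 23)
= 23


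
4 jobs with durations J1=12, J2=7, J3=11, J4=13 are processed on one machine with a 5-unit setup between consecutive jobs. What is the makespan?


Makespan = Σ processing + (n-1) × setup
= (12 + 7 + 11 + 13) + (4-1)×5
= 43 + 15
= 58 time units


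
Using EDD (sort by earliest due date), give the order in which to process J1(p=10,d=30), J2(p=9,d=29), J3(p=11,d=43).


EDD: sort by earliest due date
  J2: d=29, p=9
  J1: d=30, p=10
  J3: d=43, p=11
Order: J2 → J1 → J3


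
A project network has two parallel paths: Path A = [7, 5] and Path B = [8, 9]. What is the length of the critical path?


Path A: 7 + 5 = 12
Path B: 8 + 9 = 17
Critical path = longest = max(12, 17)
= 17 (Path B)


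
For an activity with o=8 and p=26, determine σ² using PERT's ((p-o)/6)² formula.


σ² = ((p - o) / 6)² = (p - o)² / 36
= (26 - 8)² / 36
= 18² / 36
= 324 / 36
= 9.0000


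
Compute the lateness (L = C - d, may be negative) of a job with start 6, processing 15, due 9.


Completion = 6 + 15 = 21
Lateness = C - d = 21 - 9
= 12


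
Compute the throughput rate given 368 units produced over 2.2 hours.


Throughput = units / time
= 368 / 2.2
= 167.3 units/hour


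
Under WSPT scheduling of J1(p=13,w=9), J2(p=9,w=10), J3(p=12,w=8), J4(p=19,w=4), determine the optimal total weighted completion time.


WSPT order (by p/w): J2 → J1 → J3 → J4
  J2: C=9, w·C=10×9=90
  J1: C=22, w·C=9×22=198
  J3: C=34, w·C=8×34=272
  J4: C=53, w·C=4×53=212
Σ w·C = 772
= 772


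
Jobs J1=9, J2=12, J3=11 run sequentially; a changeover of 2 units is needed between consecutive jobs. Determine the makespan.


Makespan = Σ processing + (n-1) × setup
= (9 + 12 + 11) + (3-1)×2
= 32 + 4
= 36 time units


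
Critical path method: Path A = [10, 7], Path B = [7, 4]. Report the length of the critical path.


Path A: 10 + 7 = 17
Path B: 7 + 4 = 11
Critical path = longest = max(17, 11)
= 17 (Path A)


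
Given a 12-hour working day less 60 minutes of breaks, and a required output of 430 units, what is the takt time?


Available = 12×60 - 60 = 660 min
Takt time = 660 / 430
= 1.53 min/unit


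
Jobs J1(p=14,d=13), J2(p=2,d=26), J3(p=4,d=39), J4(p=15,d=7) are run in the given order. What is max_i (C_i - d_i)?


Lateness per job (L = C - d):
  J1: C=14, d=13, L=1
  J2: C=16, d=26, L=-10
  J3: C=20, d=39, L=-19
  J4: C=35, d=7, L=28
Lmax = max(1, -10, -19, 28)
= 28


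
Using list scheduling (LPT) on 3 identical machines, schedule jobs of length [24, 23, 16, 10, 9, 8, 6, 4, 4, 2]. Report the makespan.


Jobs (LPT sorted): [24, 23, 16, 10, 9, 8, 6, 4, 4, 2]
Machines: 3
  J=24 → Machine 1 (load: 0+24=24)
  J=23 → Machine 2 (load: 0+23=23)
  J=16 → Machine 3 (load: 0+16=16)
  J=10 → Machine 3 (load: 16+10=26)
  J=9 → Machine 2 (load: 23+9=32)
  J=8 → Machine 1 (load: 24+8=32)
  J=6 → Machine 3 (load: 26+6=32)
  J=4 → Machine 1 (load: 32+4=36)
  J=4 → Machine 2 (load: 32+4=36)
  J=2 → Machine 3 (load: 32+2=34)
Machine loads: [36, 36, 34]
Makespan = max = 36 time units


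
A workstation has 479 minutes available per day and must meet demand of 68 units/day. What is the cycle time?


Cycle time = available time / demand
= 479 / 68
= 7.04 min/unit


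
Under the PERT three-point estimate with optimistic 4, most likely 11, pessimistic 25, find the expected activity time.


te = (o + 4m + p) / 6
= (4 + 4×11 + 25) / 6
= (4 + 44 + 25) / 6
= 73 / 6
= 12.17


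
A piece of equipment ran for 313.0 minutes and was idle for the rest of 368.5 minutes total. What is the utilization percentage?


Utilization = busy / total × 100
= 313.0 / 368.5 × 100
= 84.9%


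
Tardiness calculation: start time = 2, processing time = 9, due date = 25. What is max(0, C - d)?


Completion = start + processing = 2 + 9 = 11
Tardiness = max(0, C - d) = max(0, 11 - 25)
= max(0, -14)
= 0


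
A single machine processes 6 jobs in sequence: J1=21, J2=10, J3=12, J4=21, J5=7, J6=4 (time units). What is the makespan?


Sequential makespan: sum all processing times
= 21 + 10 + 12 + 21 + 7 + 4
= 75 time units


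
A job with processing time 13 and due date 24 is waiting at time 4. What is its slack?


Slack = due - current_time - processing
= 24 - 4 - 13
= 7


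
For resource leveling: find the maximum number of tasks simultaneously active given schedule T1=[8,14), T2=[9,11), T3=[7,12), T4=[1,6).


Check each time point for overlaps:
  t=9: 3 tasks active (T1, T2, T3)
Max concurrent = 3


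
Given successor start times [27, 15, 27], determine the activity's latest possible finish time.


LF = min of all successor start times
Successors start at: [27, 15, 27]
LF = min(27, 15, 27)
= 15


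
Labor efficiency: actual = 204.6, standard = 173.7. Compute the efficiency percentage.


Efficiency = (actual / standard) × 100
= (204.6 / 173.7) × 100
= 117.8%


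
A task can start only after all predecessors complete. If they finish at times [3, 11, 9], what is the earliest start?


ES = max of all predecessor completion times
Predecessors: [3, 11, 9]
ES = max(3, 11, 9)
= 11


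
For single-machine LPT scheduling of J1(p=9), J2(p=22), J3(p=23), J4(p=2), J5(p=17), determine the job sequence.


LPT: sort by longest processing time first
  J3: p=23
  J2: p=22
  J5: p=17
  J1: p=9
  J4: p=2
Order: J3 → J2 → J5 → J1 → J4


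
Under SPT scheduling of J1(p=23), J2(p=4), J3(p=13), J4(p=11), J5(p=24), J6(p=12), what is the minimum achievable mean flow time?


SPT order: J2 → J4 → J6 → J3 → J1 → J5
Completion times:
  J2: C=4
  J4: C=15
  J6: C=27
  J3: C=40
  J1: C=63
  J5: C=87
Sum = 236, n = 6
Mean flow = 236/6
= 39.33


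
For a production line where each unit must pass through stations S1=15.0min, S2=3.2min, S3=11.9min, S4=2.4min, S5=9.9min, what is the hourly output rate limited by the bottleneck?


Bottleneck = longest station time
Station times: [15.0, 3.2, 11.9, 2.4, 9.9]
Max = 15.0 min
Rate = 60 / 15.0
= 4.00 units/hour (bottleneck: 15.0min)


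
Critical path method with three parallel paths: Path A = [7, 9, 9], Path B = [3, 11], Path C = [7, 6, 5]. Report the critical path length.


Path A: 7 + 9 + 9 = 25
Path B: 3 + 11 = 14
Path C: 7 + 6 + 5 = 18
Critical path = longest = max(25, 14, 18)
= 25 (Path A)


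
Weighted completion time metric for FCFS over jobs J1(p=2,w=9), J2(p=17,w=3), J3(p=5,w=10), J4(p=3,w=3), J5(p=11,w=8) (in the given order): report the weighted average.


Completion times:
  J1: C=2, w×C=9×2=18
  J2: C=19, w×C=3×19=57
  J3: C=24, w×C=10×24=240
  J4: C=27, w×C=3×27=81
  J5: C=38, w×C=8×38=304
Sum w×C = 700
Sum w = 33
Weighted avg = 700/33
= 21.21


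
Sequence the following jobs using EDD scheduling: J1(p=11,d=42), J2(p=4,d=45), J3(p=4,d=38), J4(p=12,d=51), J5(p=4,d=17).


EDD: sort by earliest due date
  J5: d=17, p=4
  J3: d=38, p=4
  J1: d=42, p=11
  J2: d=45, p=4
  J4: d=51, p=12
Order: J5 → J3 → J1 → J2 → J4


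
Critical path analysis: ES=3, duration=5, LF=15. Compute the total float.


EF = ES + duration = 3 + 5 = 8
LS = LF - duration = 15 - 5 = 10
Total Float = LF - EF = 15 - 8
(or LS - ES = 10 - 3)
= 7


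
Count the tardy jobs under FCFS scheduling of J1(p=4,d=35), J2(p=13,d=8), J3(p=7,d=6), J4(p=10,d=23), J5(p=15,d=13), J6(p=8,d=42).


Completion vs due date:
  J1: C=4, d=35 → on time
  J2: C=17, d=8 → TARDY
  J3: C=24, d=6 → TARDY
  J4: C=34, d=23 → TARDY
  J5: C=49, d=13 → TARDY
  J6: C=57, d=42 → TARDY
Tardy jobs: J2, J3, J4, J5, J6
Count = 5
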